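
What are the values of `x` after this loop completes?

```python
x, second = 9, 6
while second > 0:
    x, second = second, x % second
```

GCD of 9 and 6
`x` takes the values: 9 → 6 → 3

Answer: 3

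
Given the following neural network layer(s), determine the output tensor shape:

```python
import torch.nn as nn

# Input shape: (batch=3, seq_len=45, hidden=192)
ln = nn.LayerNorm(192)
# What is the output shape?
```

Input: (3, 45, 192) -> Output: (3, 45, 192)

Answer: (3, 45, 192)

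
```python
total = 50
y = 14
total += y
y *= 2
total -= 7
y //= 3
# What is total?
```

Trace:
`total = 50` → total = 50
`y = 14` → y = 14
`total += y` → total = 64
`y *= 2` → y = 28
`total -= 7` → total = 57
`y //= 3` → y = 9
So total = 57

Answer: 57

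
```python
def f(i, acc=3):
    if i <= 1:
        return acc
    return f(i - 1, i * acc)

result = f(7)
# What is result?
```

Accumulator trace (n, acc): (7, 3) -> (6, 21) -> (5, 126) -> (4, 630) -> (3, 2520) -> (2, 7560) -> (1, 15120) -> return 15120

Answer: 15120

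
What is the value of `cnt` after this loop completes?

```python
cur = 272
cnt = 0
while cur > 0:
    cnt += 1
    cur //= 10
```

Count digits by repeated division by 10
`cnt` takes the values: 0 → 1 → 2 → 3

Answer: 3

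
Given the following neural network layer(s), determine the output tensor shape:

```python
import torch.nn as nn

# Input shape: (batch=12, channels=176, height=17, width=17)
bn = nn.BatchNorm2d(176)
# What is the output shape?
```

Input: (12, 176, 17, 17) -> Output: (12, 176, 17, 17)

Answer: (12, 176, 17, 17)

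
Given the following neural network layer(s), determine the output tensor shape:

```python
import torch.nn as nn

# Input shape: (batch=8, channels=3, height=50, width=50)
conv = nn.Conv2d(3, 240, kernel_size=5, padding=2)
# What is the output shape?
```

Input: (8, 3, 50, 50) -> Output: (8, 240, 50, 50)

Answer: (8, 240, 50, 50)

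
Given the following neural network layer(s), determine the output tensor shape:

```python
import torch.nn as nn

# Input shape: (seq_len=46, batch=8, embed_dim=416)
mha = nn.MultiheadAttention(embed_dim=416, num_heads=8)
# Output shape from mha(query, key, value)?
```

Input: (46, 8, 416) -> Output: (46, 8, 416)

Answer: (46, 8, 416)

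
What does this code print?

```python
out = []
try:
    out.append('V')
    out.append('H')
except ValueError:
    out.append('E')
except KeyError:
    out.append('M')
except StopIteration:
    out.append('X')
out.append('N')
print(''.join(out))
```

Execution trace: 'V' (try body) → 'H' (try body, no exception) → 'N' (after the try/except). Output: VHN

Answer: VHN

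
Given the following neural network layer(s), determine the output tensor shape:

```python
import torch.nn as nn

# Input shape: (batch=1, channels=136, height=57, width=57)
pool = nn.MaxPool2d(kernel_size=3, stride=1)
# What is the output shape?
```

Input: (1, 136, 57, 57) -> Output: (1, 136, 55, 55)

Answer: (1, 136, 55, 55)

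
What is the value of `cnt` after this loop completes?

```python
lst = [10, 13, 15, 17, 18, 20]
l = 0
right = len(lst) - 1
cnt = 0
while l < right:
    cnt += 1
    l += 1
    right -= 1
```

Iterations until pointers meet (list length 6)
`cnt` takes the values: 0 → 1 → 2 → 3

Answer: 3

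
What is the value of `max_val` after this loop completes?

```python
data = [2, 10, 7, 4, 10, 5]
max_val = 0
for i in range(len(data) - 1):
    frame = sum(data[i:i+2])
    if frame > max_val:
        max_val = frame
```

Max sum of 2-element window in [2, 10, 7, 4, 10, 5]
`max_val` takes the values: 0 → 12 → 17

Answer: 17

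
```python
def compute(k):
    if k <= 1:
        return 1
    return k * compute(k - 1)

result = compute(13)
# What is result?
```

compute(13) = 13 * 12 * 11 * 10 * 9 * 8 * 7 * 6 * 5 * 4 * 3 * 2 * 1 = 6227020800

Answer: 6227020800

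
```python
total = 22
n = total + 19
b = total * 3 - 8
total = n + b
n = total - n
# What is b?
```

Trace:
`total = 22` → total = 22
`n = total + 19` → n = 41
`b = total * 3 - 8` → b = 58
`total = n + b` → total = 99
`n = total - n` → n = 58
So b = 58

Answer: 58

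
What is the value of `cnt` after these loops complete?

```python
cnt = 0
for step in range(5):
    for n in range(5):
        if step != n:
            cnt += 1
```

5² - 5 (exclude diagonal)
`cnt` takes the values: 0 → 1 → 2 → 3 → 4 → 5 → 6 → 7 → 8 → 9 → 10 → 11 → 12 → 13 → 14 → 15 → 16 → 17 → 18 → 19 → 20

Answer: 20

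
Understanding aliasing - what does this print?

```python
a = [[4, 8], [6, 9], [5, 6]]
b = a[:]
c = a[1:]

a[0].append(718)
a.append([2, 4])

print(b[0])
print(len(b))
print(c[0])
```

Key concept: slice with nested mutation.
Step by step:
`a = [[4, 8], [6, 9], [5, 6]]` → a = [[4, 8], [6, 9], [5, 6]]
`b = a[:]` → b = [[4, 8], [6, 9], [5, 6]]
`c = a[1:]` → c = [[6, 9], [5, 6]]
`a[0].append(718)` → a = [[4, 8, 718], [6, 9], [5, 6]]; b = [[4, 8, 718], [6, 9], [5, 6]]
`a.append([2, 4])` → a = [[4, 8, 718], [6, 9], [5, 6], [2, 4]]
`print(b[0])` → prints [4, 8, 718]
`print(len(b))` → prints 3
`print(c[0])` → prints [6, 9]

Answer:
[4, 8, 718]
3
[6, 9]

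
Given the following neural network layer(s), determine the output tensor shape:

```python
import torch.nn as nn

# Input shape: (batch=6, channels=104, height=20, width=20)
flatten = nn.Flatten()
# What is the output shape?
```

Input: (6, 104, 20, 20) -> Output: (6, 41600)

Answer: (6, 41600)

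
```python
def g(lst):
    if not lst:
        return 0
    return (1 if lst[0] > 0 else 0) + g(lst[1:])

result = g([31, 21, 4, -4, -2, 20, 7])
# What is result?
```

Count of positive elements in [31, 21, 4, -4, -2, 20, 7] = 5

Answer: 5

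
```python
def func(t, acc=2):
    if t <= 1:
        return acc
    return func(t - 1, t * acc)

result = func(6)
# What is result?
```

Accumulator trace (n, acc): (6, 2) -> (5, 12) -> (4, 60) -> (3, 240) -> (2, 720) -> (1, 1440) -> return 1440

Answer: 1440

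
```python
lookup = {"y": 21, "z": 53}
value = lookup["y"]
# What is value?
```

Trace:
`lookup = {"y": 21, "z": 53}` → lookup = {'y': 21, 'z': 53}
`value = lookup["y"]` → value = 21
So value = 21

Answer: 21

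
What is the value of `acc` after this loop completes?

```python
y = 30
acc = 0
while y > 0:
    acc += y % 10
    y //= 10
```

Sum digits of 30
`acc` takes the values: 0 → 3

Answer: 3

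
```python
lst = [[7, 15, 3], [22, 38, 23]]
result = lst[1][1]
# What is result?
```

Trace:
`lst = [[7, 15, 3], [22, 38, 23]]` → lst = [[7, 15, 3], [22, 38, 23]]
`result = lst[1][1]` → result = 38
So result = 38

Answer: 38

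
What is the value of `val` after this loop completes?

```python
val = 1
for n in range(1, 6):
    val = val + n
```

Start at 1, add 1 through 5
`val` takes the values: 1 → 2 → 4 → 7 → 11 → 16

Answer: 16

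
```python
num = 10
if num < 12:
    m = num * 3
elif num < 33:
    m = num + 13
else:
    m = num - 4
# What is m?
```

Trace:
`num = 10` → num = 10
`if num < 12: ...` → num < 12 is True → m = 30
So m = 30

Answer: 30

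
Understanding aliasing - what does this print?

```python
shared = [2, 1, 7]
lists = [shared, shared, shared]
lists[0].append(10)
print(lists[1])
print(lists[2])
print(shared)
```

Key concept: list of same reference.
Step by step:
`shared = [2, 1, 7]` → shared = [2, 1, 7]
`lists = [shared, shared, shared]` → lists = [[2, 1, 7], [2, 1, 7], [2, 1, 7]]
`lists[0].append(10)` → shared = [2, 1, 7, 10]; lists = [[2, 1, 7, 10], [2, 1, 7, 10], [2, 1, 7, 10]]
`print(lists[1])` → prints [2, 1, 7, 10]
`print(lists[2])` → prints [2, 1, 7, 10]
`print(shared)` → prints [2, 1, 7, 10]

Answer:
[2, 1, 7, 10]
[2, 1, 7, 10]
[2, 1, 7, 10]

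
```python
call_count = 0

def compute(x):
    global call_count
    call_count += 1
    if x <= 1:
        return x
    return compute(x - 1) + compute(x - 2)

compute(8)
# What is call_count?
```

Calls(x) = 1 + Calls(x-1) + Calls(x-2); Calls(0)=Calls(1)=1. For x=8 this gives 67.

Answer: 67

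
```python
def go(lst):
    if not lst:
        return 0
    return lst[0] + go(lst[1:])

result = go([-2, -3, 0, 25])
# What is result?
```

(-2) + (-3) + 0 + 25 + 0 = 20

Answer: 20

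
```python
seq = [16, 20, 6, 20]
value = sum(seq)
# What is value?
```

Trace:
`seq = [16, 20, 6, 20]` → seq = [16, 20, 6, 20]
`value = sum(seq)` → value = 62
So value = 62

Answer: 62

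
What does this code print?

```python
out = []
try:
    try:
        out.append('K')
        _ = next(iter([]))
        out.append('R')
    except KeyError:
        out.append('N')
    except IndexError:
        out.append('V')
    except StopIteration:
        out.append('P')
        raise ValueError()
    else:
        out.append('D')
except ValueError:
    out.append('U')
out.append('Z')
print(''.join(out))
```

Execution trace: 'K' (inner try body) → 'P' (inner except StopIteration) → 'U' (outer except ValueError) → 'Z' (after the try/except). Output: KPUZ

Answer: KPUZ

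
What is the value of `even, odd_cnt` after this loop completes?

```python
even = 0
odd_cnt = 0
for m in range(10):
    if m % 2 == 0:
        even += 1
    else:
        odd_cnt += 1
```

Count evens and odds in range(10)
`even, odd_cnt` takes the values: (0, 0) → (1, 0) → (1, 1) → (2, 1) → (2, 2) → (3, 2) → (3, 3) → (4, 3) → (4, 4) → (5, 4) → (5, 5)

Answer: 5, 5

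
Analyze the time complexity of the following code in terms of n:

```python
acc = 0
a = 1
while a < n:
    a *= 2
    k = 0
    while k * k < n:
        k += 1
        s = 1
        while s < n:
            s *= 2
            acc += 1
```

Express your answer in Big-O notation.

Each loop level contributes: log n × √n × log n. Multiplying the contributions gives O(√n log² n).

Answer: O(√n log² n)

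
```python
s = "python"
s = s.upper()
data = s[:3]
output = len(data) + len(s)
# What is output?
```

Trace:
`s = "python"` → s = 'python'
`s = s.upper()` → s = 'PYTHON'
`data = s[:3]` → data = 'PYT'
`output = len(data) + len(s)` → output = 9
So output = 9

Answer: 9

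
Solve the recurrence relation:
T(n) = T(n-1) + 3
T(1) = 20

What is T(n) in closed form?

Unrolling: T(n) = T(1) + 3·(n-1) = 20 + 3(n-1) = 3n + 17.

Answer: T(n) = 3n + 17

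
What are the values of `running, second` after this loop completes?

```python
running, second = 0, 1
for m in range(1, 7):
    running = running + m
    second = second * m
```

Sum and factorial of 1 to 6
`running, second` takes the values: (0, 1) → (1, 1) → (3, 1) → (3, 2) → (6, 2) → (6, 6) → (10, 6) → (10, 24) → (15, 24) → (15, 120) → (21, 120) → (21, 720)

Answer: 21, 720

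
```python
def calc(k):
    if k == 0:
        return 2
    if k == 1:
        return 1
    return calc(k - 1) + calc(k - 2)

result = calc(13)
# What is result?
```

Build up from base cases: calc(0)=2, calc(1)=1, calc(2)=3, calc(3)=4, calc(4)=7, calc(5)=11, calc(6)=18, ..., calc(13)=521

Answer: 521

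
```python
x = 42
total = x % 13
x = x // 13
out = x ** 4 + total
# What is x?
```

Trace:
`x = 42` → x = 42
`total = x % 13` → total = 3
`x = x // 13` → x = 3
`out = x ** 4 + total` → out = 84
So x = 3

Answer: 3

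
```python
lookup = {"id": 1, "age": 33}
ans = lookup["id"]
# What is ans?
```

Trace:
`lookup = {"id": 1, "age": 33}` → lookup = {'id': 1, 'age': 33}
`ans = lookup["id"]` → ans = 1
So ans = 1

Answer: 1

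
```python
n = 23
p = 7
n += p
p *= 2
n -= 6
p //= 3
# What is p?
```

Trace:
`n = 23` → n = 23
`p = 7` → p = 7
`n += p` → n = 30
`p *= 2` → p = 14
`n -= 6` → n = 24
`p //= 3` → p = 4
So p = 4

Answer: 4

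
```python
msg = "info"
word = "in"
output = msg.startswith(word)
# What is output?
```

Trace:
`msg = "info"` → msg = 'info'
`word = "in"` → word = 'in'
`output = msg.startswith(word)` → output = True
So output = True

Answer: True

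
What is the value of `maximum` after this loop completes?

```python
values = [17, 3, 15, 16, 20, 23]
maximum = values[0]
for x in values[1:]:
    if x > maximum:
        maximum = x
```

Maximum of [17, 3, 15, 16, 20, 23]
`maximum` takes the values: 17 → 20 → 23

Answer: 23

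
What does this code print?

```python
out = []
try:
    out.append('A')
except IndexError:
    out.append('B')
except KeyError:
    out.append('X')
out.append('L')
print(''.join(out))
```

Execution trace: 'A' (try body, no exception) → 'L' (after the try/except). Output: AL

Answer: AL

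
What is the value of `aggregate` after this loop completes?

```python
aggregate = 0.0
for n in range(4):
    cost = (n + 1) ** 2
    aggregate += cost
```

Sum of squared losses 1² + 2² + ... + 4²
`aggregate` takes the values: 0.0 → 1.0 → 5.0 → 14.0 → 30.0

Answer: 30.0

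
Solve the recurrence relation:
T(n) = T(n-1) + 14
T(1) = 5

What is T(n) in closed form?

Unrolling: T(n) = T(1) + 14·(n-1) = 5 + 14(n-1) = 14n - 9.

Answer: T(n) = 14n - 9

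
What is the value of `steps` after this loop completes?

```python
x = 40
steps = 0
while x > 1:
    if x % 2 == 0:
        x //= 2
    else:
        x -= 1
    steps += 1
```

Steps to reduce 40 to 1
`steps` takes the values: 0 → 1 → 2 → 3 → 4 → 5 → 6

Answer: 6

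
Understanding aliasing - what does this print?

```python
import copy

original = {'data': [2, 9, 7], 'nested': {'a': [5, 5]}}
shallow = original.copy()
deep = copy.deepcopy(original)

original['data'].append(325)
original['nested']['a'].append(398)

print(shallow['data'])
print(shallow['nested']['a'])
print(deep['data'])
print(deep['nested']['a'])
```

Key concept: comparing shallow vs deep copy.
Step by step:
`original = {'data': [2, 9, 7], 'nested': {'a': [5, 5]}}` → original = {'data': [2, 9, 7], 'nested': {'a': [5, 5]}}
`shallow = original.copy()` → shallow = {'data': [2, 9, 7], 'nested': {'a': [5, 5]}}
`deep = copy.deepcopy(original)` → deep = {'data': [2, 9, 7], 'nested': {'a': [5, 5]}}
`original['data'].append(325)` → original = {'data': [2, 9, 7, 325], 'nested': {'a': [5, 5]}}; shallow = {'data': [2, 9, 7, 325], 'nested': {'a': [5, 5]}}
`original['nested']['a'].append(398)` → original = {'data': [2, 9, 7, 325], 'nested': {'a': [5, 5, 398]}}; shallow = {'data': [2, 9, 7, 325], 'nested': {'a': [5, 5, 398]}}
`print(shallow['data'])` → prints [2, 9, 7, 325]
`print(shallow['nested']['a'])` → prints [5, 5, 398]
`print(deep['data'])` → prints [2, 9, 7]
`print(deep['nested']['a'])` → prints [5, 5]

Answer:
[2, 9, 7, 325]
[5, 5, 398]
[2, 9, 7]
[5, 5]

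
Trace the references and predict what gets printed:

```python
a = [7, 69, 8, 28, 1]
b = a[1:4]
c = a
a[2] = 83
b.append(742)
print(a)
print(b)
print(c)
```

Key concept: slice vs alias.
Step by step:
`a = [7, 69, 8, 28, 1]` → a = [7, 69, 8, 28, 1]
`b = a[1:4]` → b = [69, 8, 28]
`c = a` → c = [7, 69, 8, 28, 1] (same object as a)
`a[2] = 83` → a = [7, 69, 83, 28, 1] (same object as c); c = [7, 69, 83, 28, 1] (same object as a)
`b.append(742)` → b = [69, 8, 28, 742]
`print(a)` → prints [7, 69, 83, 28, 1]
`print(b)` → prints [69, 8, 28, 742]
`print(c)` → prints [7, 69, 83, 28, 1]

Answer:
[7, 69, 83, 28, 1]
[69, 8, 28, 742]
[7, 69, 83, 28, 1]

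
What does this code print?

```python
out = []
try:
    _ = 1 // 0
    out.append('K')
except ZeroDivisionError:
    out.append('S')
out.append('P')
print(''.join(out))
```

Execution trace: 'S' (except ZeroDivisionError) → 'P' (after the try/except). Output: SP

Answer: SP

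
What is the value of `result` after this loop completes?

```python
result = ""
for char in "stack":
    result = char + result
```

Reverse 'stack'
`result` takes the values: "" → "s" → "ts" → "ats" → "cats" → "kcats"

Answer: "kcats"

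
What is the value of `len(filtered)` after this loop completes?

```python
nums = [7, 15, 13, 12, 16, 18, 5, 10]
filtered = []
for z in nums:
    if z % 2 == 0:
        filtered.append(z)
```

Count even numbers in [7, 15, 13, 12, 16, 18, 5, 10]
`filtered` takes the values: [] → [12] → [12, 16] → [12, 16, 18] → [12, 16, 18, 10]
So `len(filtered)` = 4

Answer: 4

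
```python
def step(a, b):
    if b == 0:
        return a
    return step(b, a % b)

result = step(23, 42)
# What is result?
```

step(23, 42) -> step(42, 23) -> step(23, 19) -> step(19, 4) -> step(4, 3) -> step(3, 1) -> step(1, 0) -> 1

Answer: 1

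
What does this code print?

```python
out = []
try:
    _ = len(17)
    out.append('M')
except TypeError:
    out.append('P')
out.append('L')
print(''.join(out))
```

Execution trace: 'P' (except TypeError) → 'L' (after the try/except). Output: PL

Answer: PL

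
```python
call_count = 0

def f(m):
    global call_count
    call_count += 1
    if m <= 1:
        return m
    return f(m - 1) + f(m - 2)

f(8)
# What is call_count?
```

Calls(m) = 1 + Calls(m-1) + Calls(m-2); Calls(0)=Calls(1)=1. For m=8 this gives 67.

Answer: 67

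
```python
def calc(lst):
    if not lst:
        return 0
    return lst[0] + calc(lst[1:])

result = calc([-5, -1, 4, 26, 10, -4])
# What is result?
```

(-5) + (-1) + 4 + 26 + 10 + (-4) + 0 = 30

Answer: 30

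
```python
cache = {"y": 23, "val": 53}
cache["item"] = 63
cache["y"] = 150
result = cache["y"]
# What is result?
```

Trace:
`cache = {"y": 23, "val": 53}` → cache = {'y': 23, 'val': 53}
`cache["item"] = 63` → cache = {'y': 23, 'val': 53, 'item': 63}
`cache["y"] = 150` → cache = {'y': 150, 'val': 53, 'item': 63}
`result = cache["y"]` → result = 150
So result = 150

Answer: 150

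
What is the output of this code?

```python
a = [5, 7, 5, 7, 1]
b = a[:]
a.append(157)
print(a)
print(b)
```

Key concept: slice [:] creates copy.
Step by step:
`a = [5, 7, 5, 7, 1]` → a = [5, 7, 5, 7, 1]
`b = a[:]` → b = [5, 7, 5, 7, 1]
`a.append(157)` → a = [5, 7, 5, 7, 1, 157]
`print(a)` → prints [5, 7, 5, 7, 1, 157]
`print(b)` → prints [5, 7, 5, 7, 1]

Answer:
[5, 7, 5, 7, 1, 157]
[5, 7, 5, 7, 1]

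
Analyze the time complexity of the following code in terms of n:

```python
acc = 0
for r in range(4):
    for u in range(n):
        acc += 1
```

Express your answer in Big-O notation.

Each loop level contributes: 1 × n. Multiplying the contributions gives O(n).

Answer: O(n)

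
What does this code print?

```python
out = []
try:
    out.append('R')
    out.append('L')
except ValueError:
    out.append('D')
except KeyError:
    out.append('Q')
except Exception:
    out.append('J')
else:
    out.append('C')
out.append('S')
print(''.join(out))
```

Execution trace: 'R' (try body) → 'L' (try body, no exception) → 'C' (else) → 'S' (after the try/except). Output: RLCS

Answer: RLCS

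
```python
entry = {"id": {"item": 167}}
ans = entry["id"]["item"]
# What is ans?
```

Trace:
`entry = {"id": {"item": 167}}` → entry = {'id': {'item': 167}}
`ans = entry["id"]["item"]` → ans = 167
So ans = 167

Answer: 167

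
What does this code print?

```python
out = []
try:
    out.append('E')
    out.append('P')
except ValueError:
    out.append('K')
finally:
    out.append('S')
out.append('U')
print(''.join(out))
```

Execution trace: 'E' (try body) → 'P' (try body, no exception) → 'S' (finally) → 'U' (after the try/except). Output: EPSU

Answer: EPSU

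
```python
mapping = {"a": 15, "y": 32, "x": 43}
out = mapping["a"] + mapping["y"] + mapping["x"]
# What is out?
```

Trace:
`mapping = {"a": 15, "y": 32, "x": 43}` → mapping = {'a': 15, 'y': 32, 'x': 43}
`out = mapping["a"] + mapping["y"] + mapping["x"]` → out = 90
So out = 90

Answer: 90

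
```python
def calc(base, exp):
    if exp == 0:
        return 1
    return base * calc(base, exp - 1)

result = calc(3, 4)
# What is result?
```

calc(3, 4) = 3 * 3 * 3 * 3 = 81

Answer: 81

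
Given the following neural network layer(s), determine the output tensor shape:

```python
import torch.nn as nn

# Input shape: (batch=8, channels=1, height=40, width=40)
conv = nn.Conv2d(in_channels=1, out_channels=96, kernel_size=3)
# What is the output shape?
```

Input: (8, 1, 40, 40) -> Output: (8, 96, 38, 38)

Answer: (8, 96, 38, 38)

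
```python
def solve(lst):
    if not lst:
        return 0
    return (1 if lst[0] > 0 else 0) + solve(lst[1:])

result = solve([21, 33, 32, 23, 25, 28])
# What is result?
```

Count of positive elements in [21, 33, 32, 23, 25, 28] = 6

Answer: 6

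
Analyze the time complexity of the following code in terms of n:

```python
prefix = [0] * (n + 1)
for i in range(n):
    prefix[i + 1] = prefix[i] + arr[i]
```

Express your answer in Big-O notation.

This is Prefix sum computation. Time complexity: O(n).

Answer: O(n)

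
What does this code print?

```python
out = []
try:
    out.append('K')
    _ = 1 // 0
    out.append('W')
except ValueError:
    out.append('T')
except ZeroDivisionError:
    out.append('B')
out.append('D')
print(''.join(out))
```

Execution trace: 'K' (try body) → 'B' (except ZeroDivisionError) → 'D' (after the try/except). Output: KBD

Answer: KBD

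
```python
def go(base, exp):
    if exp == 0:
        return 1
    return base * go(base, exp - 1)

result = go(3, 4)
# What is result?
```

go(3, 4) = 3 * 3 * 3 * 3 = 81

Answer: 81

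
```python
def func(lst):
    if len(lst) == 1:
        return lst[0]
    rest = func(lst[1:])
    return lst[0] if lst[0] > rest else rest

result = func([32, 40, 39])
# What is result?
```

Recursive max over [32, 40, 39] = 40

Answer: 40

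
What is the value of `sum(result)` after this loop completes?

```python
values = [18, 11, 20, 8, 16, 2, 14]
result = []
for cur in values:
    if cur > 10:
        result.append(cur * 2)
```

Sum of doubled values > 10
`result` takes the values: [] → [36] → [36, 22] → [36, 22, 40] → [36, 22, 40, 32] → [36, 22, 40, 32, 28]
So `sum(result)` = 158

Answer: 158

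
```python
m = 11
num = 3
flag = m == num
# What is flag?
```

Trace:
`m = 11` → m = 11
`num = 3` → num = 3
`flag = m == num` → flag = False
So flag = False

Answer: False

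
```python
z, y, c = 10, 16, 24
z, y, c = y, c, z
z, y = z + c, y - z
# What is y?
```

Trace:
`z, y, c = 10, 16, 24` → z = 10; y = 16; c = 24
`z, y, c = y, c, z` → z = 16; y = 24; c = 10
`z, y = z + c, y - z` → z = 26; y = 8
So y = 8

Answer: 8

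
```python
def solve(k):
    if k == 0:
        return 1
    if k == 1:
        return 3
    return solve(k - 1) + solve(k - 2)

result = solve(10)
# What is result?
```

Build up from base cases: solve(0)=1, solve(1)=3, solve(2)=4, solve(3)=7, solve(4)=11, solve(5)=18, solve(6)=29, ..., solve(10)=199

Answer: 199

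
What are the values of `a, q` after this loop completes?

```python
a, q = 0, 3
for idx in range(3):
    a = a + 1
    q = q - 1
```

a goes 0→3, q goes 3→0
`a, q` takes the values: (0, 3) → (1, 3) → (1, 2) → (2, 2) → (2, 1) → (3, 1) → (3, 0)

Answer: 3, 0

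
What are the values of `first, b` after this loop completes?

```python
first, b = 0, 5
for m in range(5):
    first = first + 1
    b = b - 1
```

first goes 0→5, b goes 5→0
`first, b` takes the values: (0, 5) → (1, 5) → (1, 4) → (2, 4) → (2, 3) → (3, 3) → (3, 2) → (4, 2) → (4, 1) → (5, 1) → (5, 0)

Answer: 5, 0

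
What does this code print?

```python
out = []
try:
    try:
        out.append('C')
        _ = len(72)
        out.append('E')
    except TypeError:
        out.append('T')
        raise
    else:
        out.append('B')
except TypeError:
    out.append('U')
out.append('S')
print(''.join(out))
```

Execution trace: 'C' (inner try body) → 'T' (inner except TypeError) → 'U' (outer except TypeError) → 'S' (after the try/except). Output: CTUS

Answer: CTUS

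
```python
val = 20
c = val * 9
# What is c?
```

Trace:
`val = 20` → val = 20
`c = val * 9` → c = 180
So c = 180

Answer: 180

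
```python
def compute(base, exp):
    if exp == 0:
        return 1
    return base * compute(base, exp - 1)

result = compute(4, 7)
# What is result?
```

compute(4, 7) = 4 * 4 * 4 * 4 * 4 * 4 * 4 = 16384

Answer: 16384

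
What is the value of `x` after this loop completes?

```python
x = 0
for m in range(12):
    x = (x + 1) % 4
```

Increment mod 4, 12 times = 0
`x` takes the values: 0 → 1 → 2 → 3 → 0 → 1 → 2 → 3 → 0 → 1 → 2 → 3 → 0

Answer: 0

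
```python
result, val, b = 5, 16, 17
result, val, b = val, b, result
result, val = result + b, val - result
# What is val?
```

Trace:
`result, val, b = 5, 16, 17` → result = 5; val = 16; b = 17
`result, val, b = val, b, result` → result = 16; val = 17; b = 5
`result, val = result + b, val - result` → result = 21; val = 1
So val = 1

Answer: 1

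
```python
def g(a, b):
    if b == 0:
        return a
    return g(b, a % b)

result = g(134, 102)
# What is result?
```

g(134, 102) -> g(102, 32) -> g(32, 6) -> g(6, 2) -> g(2, 0) -> 2

Answer: 2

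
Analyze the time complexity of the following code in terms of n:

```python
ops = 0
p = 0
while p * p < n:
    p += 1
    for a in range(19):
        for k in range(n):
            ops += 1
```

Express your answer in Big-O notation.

Each loop level contributes: √n × 1 × n. Multiplying the contributions gives O(n√n).

Answer: O(n√n)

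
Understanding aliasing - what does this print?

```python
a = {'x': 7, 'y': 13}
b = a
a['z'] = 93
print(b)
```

Key concept: dict aliasing.
Step by step:
`a = {'x': 7, 'y': 13}` → a = {'x': 7, 'y': 13}
`b = a` → b = {'x': 7, 'y': 13} (same object as a)
`a['z'] = 93` → a = {'x': 7, 'y': 13, 'z': 93} (same object as b); b = {'x': 7, 'y': 13, 'z': 93} (same object as a)
`print(b)` → prints {'x': 7, 'y': 13, 'z': 93}

Answer: {'x': 7, 'y': 13, 'z': 93}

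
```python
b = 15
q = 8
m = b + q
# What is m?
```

Trace:
`b = 15` → b = 15
`q = 8` → q = 8
`m = b + q` → m = 23
So m = 23

Answer: 23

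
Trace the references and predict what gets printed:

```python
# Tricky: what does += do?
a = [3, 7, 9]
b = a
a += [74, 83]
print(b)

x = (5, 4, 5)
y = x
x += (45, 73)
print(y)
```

Key concept: += behavior differs for mutable vs immutable.
Step by step:
`a = [3, 7, 9]` → a = [3, 7, 9]
`b = a` → b = [3, 7, 9] (same object as a)
`a += [74, 83]` → a = [3, 7, 9, 74, 83] (same object as b); b = [3, 7, 9, 74, 83] (same object as a)
`print(b)` → prints [3, 7, 9, 74, 83]
`x = (5, 4, 5)` → x = (5, 4, 5)
`y = x` → y = (5, 4, 5)
`x += (45, 73)` → x = (5, 4, 5, 45, 73)
`print(y)` → prints (5, 4, 5)

Answer:
[3, 7, 9, 74, 83]
(5, 4, 5)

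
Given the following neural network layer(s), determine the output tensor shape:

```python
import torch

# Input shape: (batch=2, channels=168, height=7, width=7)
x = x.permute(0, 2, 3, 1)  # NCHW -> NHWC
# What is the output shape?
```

Input: (2, 168, 7, 7) -> Output: (2, 7, 7, 168)

Answer: (2, 7, 7, 168)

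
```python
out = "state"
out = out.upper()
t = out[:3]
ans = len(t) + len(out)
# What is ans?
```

Trace:
`out = "state"` → out = 'state'
`out = out.upper()` → out = 'STATE'
`t = out[:3]` → t = 'STA'
`ans = len(t) + len(out)` → ans = 8
So ans = 8

Answer: 8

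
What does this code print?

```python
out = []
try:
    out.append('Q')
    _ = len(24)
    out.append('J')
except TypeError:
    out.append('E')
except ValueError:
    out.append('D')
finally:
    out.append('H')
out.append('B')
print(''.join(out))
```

Execution trace: 'Q' (try body) → 'E' (except TypeError) → 'H' (finally) → 'B' (after the try/except). Output: QEHB

Answer: QEHB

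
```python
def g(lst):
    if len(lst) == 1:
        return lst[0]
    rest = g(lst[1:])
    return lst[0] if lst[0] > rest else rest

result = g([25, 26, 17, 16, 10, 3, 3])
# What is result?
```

Recursive max over [25, 26, 17, 16, 10, 3, 3] = 26

Answer: 26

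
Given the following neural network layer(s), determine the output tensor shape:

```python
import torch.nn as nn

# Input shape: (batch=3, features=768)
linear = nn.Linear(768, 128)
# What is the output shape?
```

Input: (3, 768) -> Output: (3, 128)

Answer: (3, 128)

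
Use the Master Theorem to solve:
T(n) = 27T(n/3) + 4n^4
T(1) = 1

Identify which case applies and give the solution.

a=27, b=3, f(n)=4n^4. log_3(27) = 3. Since c=4 > 3 and the regularity condition holds (27(n/3)^4 = (27/3^4)n^4 with 27/3^4 < 1), Case 3 applies: T(n) = Θ(f(n)) = O(n^4).

Answer: O(n^4) - Case 3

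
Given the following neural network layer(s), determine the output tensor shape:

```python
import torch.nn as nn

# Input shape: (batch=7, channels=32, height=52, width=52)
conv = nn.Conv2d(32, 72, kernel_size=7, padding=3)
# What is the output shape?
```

Input: (7, 32, 52, 52) -> Output: (7, 72, 52, 52)

Answer: (7, 72, 52, 52)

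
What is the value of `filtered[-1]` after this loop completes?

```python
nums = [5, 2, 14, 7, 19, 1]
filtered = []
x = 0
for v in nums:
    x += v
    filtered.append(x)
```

Cumulative sum ends at 48
`filtered` takes the values: [] → [5] → [5, 7] → [5, 7, 21] → [5, 7, 21, 28] → [5, 7, 21, 28, 47] → [5, 7, 21, 28, 47, 48]
So `filtered[-1]` = 48

Answer: 48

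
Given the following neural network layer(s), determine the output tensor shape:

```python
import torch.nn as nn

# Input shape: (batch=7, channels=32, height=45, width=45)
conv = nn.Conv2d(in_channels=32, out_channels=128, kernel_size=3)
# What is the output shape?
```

Input: (7, 32, 45, 45) -> Output: (7, 128, 43, 43)

Answer: (7, 128, 43, 43)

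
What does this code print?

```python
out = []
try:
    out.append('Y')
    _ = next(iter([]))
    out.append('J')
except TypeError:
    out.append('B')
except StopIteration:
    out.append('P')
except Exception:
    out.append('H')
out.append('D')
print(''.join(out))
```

Execution trace: 'Y' (try body) → 'P' (except StopIteration) → 'D' (after the try/except). Output: YPD

Answer: YPD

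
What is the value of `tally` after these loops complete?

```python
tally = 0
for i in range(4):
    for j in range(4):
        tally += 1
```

4 * 4 = 16
`tally` takes the values: 0 → 1 → 2 → 3 → 4 → 5 → 6 → 7 → 8 → 9 → 10 → 11 → 12 → 13 → 14 → 15 → 16

Answer: 16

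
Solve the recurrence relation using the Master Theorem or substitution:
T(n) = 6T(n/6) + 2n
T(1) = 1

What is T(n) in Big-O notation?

By Master Theorem: a=6, b=6, f(n)=2n. Since log_6(6) = 1 and f(n) = Θ(n^1), Case 2 applies. T(n) = O(n log n).

Answer: O(n log n)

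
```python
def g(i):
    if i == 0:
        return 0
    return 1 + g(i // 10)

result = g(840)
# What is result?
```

Count of digits of 840: 3

Answer: 3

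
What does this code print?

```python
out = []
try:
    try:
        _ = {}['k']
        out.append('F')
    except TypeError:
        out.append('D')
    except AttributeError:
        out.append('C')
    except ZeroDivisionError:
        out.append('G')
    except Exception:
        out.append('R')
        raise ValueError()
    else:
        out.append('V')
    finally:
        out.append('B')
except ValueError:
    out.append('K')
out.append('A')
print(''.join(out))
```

Execution trace: 'R' (inner except Exception) → 'B' (inner finally) → 'K' (outer except ValueError) → 'A' (after the try/except). Output: RBKA

Answer: RBKA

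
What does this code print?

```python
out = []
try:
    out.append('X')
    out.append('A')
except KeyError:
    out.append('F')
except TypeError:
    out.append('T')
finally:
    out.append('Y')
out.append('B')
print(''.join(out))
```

Execution trace: 'X' (try body) → 'A' (try body, no exception) → 'Y' (finally) → 'B' (after the try/except). Output: XAYB

Answer: XAYB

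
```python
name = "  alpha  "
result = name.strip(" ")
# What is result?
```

Trace:
`name = "  alpha  "` → name = '  alpha  '
`result = name.strip(" ")` → result = 'alpha'
So result = 'alpha'

Answer: 'alpha'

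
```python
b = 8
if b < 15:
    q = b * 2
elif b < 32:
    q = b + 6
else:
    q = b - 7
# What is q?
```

Trace:
`b = 8` → b = 8
`if b < 15: ...` → b < 15 is True → q = 16
So q = 16

Answer: 16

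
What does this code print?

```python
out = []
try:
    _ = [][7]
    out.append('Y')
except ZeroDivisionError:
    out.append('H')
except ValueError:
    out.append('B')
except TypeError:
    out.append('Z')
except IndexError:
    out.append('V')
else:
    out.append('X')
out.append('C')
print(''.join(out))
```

Execution trace: 'V' (except IndexError) → 'C' (after the try/except). Output: VC

Answer: VC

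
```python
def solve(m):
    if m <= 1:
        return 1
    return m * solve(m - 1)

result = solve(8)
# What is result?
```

solve(8) = 8 * 7 * 6 * 5 * 4 * 3 * 2 * 1 = 40320

Answer: 40320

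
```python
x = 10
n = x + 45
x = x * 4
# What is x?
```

Trace:
`x = 10` → x = 10
`n = x + 45` → n = 55
`x = x * 4` → x = 40
So x = 40

Answer: 40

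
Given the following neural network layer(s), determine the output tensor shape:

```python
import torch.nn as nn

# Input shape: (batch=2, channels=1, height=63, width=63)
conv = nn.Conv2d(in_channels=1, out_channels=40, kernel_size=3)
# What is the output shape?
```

Input: (2, 1, 63, 63) -> Output: (2, 40, 61, 61)

Answer: (2, 40, 61, 61)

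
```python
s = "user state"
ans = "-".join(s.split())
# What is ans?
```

Trace:
`s = "user state"` → s = 'user state'
`ans = "-".join(s.split())` → ans = 'user-state'
So ans = 'user-state'

Answer: 'user-state'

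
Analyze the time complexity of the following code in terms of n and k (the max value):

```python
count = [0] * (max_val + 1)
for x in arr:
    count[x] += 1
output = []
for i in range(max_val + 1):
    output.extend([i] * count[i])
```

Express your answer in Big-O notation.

This is Counting sort (k = max value). Time complexity: O(n + k).

Answer: O(n + k)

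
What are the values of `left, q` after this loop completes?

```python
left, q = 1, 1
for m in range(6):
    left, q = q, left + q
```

Fibonacci: after 6 iterations
`left, q` takes the values: (1, 1) → (1, 2) → (2, 3) → (3, 5) → (5, 8) → (8, 13) → (13, 21)

Answer: 13, 21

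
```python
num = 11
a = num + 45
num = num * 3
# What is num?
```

Trace:
`num = 11` → num = 11
`a = num + 45` → a = 56
`num = num * 3` → num = 33
So num = 33

Answer: 33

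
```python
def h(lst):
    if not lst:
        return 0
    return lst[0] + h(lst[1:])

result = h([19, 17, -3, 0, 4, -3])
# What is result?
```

19 + 17 + (-3) + 0 + 4 + (-3) + 0 = 34

Answer: 34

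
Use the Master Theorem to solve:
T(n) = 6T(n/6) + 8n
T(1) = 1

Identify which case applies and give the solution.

a=6, b=6, f(n)=8n. log_6(6) = 1. Since c=1 = 1, Case 2 applies: T(n) = Θ(n^log_b(a) · log n) = O(n log n).

Answer: O(n log n) - Case 2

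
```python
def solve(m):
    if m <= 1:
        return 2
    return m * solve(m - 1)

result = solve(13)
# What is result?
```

solve(13) = 13 * 12 * 11 * 10 * 9 * 8 * 7 * 6 * 5 * 4 * 3 * 2 * 2 = 12454041600

Answer: 12454041600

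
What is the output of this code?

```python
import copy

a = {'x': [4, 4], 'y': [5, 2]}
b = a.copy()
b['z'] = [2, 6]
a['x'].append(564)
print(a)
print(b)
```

Key concept: shallow copy of dict with mutable values.
Step by step:
`a = {'x': [4, 4], 'y': [5, 2]}` → a = {'x': [4, 4], 'y': [5, 2]}
`b = a.copy()` → b = {'x': [4, 4], 'y': [5, 2]}
`b['z'] = [2, 6]` → b = {'x': [4, 4], 'y': [5, 2], 'z': [2, 6]}
`a['x'].append(564)` → a = {'x': [4, 4, 564], 'y': [5, 2]}; b = {'x': [4, 4, 564], 'y': [5, 2], 'z': [2, 6]}
`print(a)` → prints {'x': [4, 4, 564], 'y': [5, 2]}
`print(b)` → prints {'x': [4, 4, 564], 'y': [5, 2], 'z': [2, 6]}

Answer:
{'x': [4, 4, 564], 'y': [5, 2]}
{'x': [4, 4, 564], 'y': [5, 2], 'z': [2, 6]}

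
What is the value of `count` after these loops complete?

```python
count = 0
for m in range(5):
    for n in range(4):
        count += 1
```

5 * 4 = 20
`count` takes the values: 0 → 1 → 2 → 3 → 4 → 5 → 6 → 7 → 8 → 9 → 10 → 11 → 12 → 13 → 14 → 15 → 16 → 17 → 18 → 19 → 20

Answer: 20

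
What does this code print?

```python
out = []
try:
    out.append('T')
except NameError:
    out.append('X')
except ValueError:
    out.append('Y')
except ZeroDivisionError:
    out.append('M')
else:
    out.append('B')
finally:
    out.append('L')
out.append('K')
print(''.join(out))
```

Execution trace: 'T' (try body, no exception) → 'B' (else) → 'L' (finally) → 'K' (after the try/except). Output: TBLK

Answer: TBLK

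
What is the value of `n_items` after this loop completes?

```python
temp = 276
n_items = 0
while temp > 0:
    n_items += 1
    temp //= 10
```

Count digits by repeated division by 10
`n_items` takes the values: 0 → 1 → 2 → 3

Answer: 3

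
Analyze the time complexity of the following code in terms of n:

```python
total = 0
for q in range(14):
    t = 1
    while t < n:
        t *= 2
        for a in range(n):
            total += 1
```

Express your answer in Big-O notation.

Each loop level contributes: 1 × log n × n. Multiplying the contributions gives O(n log n).

Answer: O(n log n)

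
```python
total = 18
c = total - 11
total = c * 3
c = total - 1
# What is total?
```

Trace:
`total = 18` → total = 18
`c = total - 11` → c = 7
`total = c * 3` → total = 21
`c = total - 1` → c = 20
So total = 21

Answer: 21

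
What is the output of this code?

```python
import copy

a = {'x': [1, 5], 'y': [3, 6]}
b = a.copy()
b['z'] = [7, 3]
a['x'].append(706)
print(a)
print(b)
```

Key concept: shallow copy of dict with mutable values.
Step by step:
`a = {'x': [1, 5], 'y': [3, 6]}` → a = {'x': [1, 5], 'y': [3, 6]}
`b = a.copy()` → b = {'x': [1, 5], 'y': [3, 6]}
`b['z'] = [7, 3]` → b = {'x': [1, 5], 'y': [3, 6], 'z': [7, 3]}
`a['x'].append(706)` → a = {'x': [1, 5, 706], 'y': [3, 6]}; b = {'x': [1, 5, 706], 'y': [3, 6], 'z': [7, 3]}
`print(a)` → prints {'x': [1, 5, 706], 'y': [3, 6]}
`print(b)` → prints {'x': [1, 5, 706], 'y': [3, 6], 'z': [7, 3]}

Answer:
{'x': [1, 5, 706], 'y': [3, 6]}
{'x': [1, 5, 706], 'y': [3, 6], 'z': [7, 3]}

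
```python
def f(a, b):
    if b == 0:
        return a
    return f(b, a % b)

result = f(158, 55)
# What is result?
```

f(158, 55) -> f(55, 48) -> f(48, 7) -> f(7, 6) -> f(6, 1) -> f(1, 0) -> 1

Answer: 1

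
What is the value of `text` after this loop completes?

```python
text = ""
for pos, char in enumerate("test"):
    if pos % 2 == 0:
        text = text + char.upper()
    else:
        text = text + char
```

Uppercase even positions in 'test'
`text` takes the values: "" → "T" → "Te" → "TeS" → "TeSt"

Answer: "TeSt"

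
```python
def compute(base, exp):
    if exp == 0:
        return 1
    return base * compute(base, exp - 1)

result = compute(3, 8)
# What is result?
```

compute(3, 8) = 3 * 3 * 3 * 3 * 3 * 3 * 3 * 3 = 6561

Answer: 6561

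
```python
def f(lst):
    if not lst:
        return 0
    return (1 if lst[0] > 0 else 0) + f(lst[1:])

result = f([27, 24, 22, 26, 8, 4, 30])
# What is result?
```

Count of positive elements in [27, 24, 22, 26, 8, 4, 30] = 7

Answer: 7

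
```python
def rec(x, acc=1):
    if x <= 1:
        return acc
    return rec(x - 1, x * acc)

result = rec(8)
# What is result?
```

Accumulator trace (n, acc): (8, 1) -> (7, 8) -> (6, 56) -> (5, 336) -> (4, 1680) -> (3, 6720) -> (2, 20160) -> (1, 40320) -> return 40320

Answer: 40320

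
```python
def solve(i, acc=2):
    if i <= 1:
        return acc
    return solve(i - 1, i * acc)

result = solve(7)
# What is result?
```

Accumulator trace (n, acc): (7, 2) -> (6, 14) -> (5, 84) -> (4, 420) -> (3, 1680) -> (2, 5040) -> (1, 10080) -> return 10080

Answer: 10080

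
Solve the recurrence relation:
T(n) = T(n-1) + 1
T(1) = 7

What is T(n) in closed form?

Unrolling: T(n) = T(1) + 1·(n-1) = 7 + 1(n-1) = n + 6.

Answer: T(n) = n + 6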